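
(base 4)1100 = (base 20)40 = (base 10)80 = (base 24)38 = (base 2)1010000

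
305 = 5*61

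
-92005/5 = -18401 = -18401.00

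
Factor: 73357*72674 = 2^1*7^1*29^1*109^1*179^1*673^1 = 5331146618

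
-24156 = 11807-35963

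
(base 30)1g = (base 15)31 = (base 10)46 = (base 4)232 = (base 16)2e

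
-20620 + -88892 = -109512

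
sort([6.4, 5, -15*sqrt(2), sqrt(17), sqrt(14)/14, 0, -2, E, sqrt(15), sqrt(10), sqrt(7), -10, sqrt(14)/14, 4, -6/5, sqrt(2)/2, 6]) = [-15*sqrt(2), -10, -2, -6/5, 0, sqrt(14)/14, sqrt(14)/14, sqrt(2)/2, sqrt(7), E, sqrt(10), sqrt(15), 4, sqrt(17), 5, 6, 6.4]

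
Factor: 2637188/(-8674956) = -1*3^(-2)*23^(-1)*601^1*1097^1*10477^(-1) = -659297/2168739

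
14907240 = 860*17334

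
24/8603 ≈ 0.00279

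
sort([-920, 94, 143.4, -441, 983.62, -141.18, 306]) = [-920, -441, -141.18, 94, 143.4, 306, 983.62]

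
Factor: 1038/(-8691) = -1 * 2^1 * 173^1 * 2897^(-1) = -346/2897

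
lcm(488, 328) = 20008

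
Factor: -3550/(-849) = 2^1*3^(-1)*5^2*71^1*283^(-1)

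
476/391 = 1 + 5/23 ≈ 1.22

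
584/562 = 292/281 ≈ 1.04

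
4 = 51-47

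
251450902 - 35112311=216338591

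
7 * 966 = 6762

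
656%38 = 10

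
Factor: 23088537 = 3^3 * 855131^1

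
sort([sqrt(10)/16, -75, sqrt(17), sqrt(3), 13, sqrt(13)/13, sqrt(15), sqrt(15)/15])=[-75, sqrt(10)/16, sqrt(15)/15, sqrt(13)/13, sqrt(3), sqrt(15), sqrt(17), 13]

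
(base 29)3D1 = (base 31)30I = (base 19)80D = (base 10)2901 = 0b101101010101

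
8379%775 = 629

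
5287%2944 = 2343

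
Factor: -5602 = -1*2^1*2801^1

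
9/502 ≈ 0.0179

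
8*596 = 4768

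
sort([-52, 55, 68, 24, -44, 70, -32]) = [-52, -44, -32, 24, 55, 68, 70]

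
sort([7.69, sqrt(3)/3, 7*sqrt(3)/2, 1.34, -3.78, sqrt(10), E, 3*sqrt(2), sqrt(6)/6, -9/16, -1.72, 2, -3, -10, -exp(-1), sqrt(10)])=[-10, -3.78, -3, -1.72, -9/16, -exp(-1), sqrt(6)/6, sqrt(3)/3, 1.34, 2, E, sqrt(10), sqrt(10), 3*sqrt(2), 7*sqrt(3)/2, 7.69]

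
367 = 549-182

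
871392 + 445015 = 1316407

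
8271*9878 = 81700938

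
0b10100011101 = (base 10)1309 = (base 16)51d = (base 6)10021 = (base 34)14h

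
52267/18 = 2903 + 13/18 ≈ 2903.72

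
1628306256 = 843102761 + 785203495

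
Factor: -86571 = -1*3^2*9619^1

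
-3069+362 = -2707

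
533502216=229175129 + 304327087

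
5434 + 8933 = 14367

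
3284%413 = 393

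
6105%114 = 63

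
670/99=6+76/99 ≈ 6.77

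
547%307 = 240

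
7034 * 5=35170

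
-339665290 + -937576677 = -1277241967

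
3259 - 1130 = 2129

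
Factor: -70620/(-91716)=5^1 * 11^1 * 107^1 * 7643^(-1)=5885/7643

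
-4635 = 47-4682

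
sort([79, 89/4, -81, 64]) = [-81, 89/4, 64, 79]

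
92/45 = 2 + 2/45 ≈ 2.04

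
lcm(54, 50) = 1350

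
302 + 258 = 560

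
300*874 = 262200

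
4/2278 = 2/1139 ≈ 0.00176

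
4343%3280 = 1063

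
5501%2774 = 2727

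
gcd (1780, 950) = 10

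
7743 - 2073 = 5670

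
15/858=5/286 ≈ 0.0175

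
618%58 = 38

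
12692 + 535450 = 548142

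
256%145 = 111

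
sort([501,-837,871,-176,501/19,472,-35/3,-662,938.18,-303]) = [-837,-662,-303,-176,-35/3,501/19,472,501,871,938.18]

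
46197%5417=2861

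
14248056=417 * 34168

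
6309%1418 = 637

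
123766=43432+80334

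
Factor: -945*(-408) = 2^3*3^4*5^1*7^1*17^1 = 385560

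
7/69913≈0.000100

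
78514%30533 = 17448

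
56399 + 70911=127310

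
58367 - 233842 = -175475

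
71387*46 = 3283802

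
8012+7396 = 15408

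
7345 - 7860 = -515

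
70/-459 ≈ -0.153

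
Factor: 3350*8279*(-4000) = -1*2^6*5^5*17^1*67^1*487^1 = -110938600000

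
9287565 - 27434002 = -18146437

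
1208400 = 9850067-8641667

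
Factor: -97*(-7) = 7^1*97^1 = 679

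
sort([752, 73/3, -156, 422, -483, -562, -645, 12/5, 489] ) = [-645, -562, -483, -156, 12/5, 73/3, 422, 489, 752] 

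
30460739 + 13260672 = 43721411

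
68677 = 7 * 9811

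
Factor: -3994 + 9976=2^1 * 3^1 * 997^1=5982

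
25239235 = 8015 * 3149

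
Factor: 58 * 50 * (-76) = -1 * 2^4 * 5^2 * 19^1 * 29^1 = -220400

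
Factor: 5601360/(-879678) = -1*2^3*3^(-1)*5^1*23339^1*48871^(-1) = -933560/146613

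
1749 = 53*33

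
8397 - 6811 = 1586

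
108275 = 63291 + 44984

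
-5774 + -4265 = -10039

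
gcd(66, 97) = 1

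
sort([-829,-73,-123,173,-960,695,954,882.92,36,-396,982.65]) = [-960,-829,-396,-123,-73,36,173,695,882.92,954,982.65]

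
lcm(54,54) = 54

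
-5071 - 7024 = -12095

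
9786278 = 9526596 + 259682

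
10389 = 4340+6049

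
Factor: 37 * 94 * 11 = 2^1 * 11^1 * 37^1 * 47^1 = 38258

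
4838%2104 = 630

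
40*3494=139760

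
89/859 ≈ 0.104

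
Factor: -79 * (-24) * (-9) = -1 * 2^3 * 3^3 * 79^1 = -17064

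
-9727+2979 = -6748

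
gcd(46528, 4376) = 8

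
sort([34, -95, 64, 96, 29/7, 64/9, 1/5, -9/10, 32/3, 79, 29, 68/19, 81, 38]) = [-95, -9/10, 1/5, 68/19, 29/7, 64/9, 32/3, 29, 34, 38, 64, 79, 81, 96]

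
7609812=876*8687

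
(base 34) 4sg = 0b1010111011000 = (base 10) 5592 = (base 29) 6io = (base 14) 2076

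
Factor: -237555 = -1 * 3^2 * 5^1 * 5279^1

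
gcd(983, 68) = 1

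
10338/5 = 2067 + 3/5 = 2067.60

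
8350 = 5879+2471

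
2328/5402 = 1164/2701 ≈ 0.431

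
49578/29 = 1709 + 17/29 ≈ 1709.59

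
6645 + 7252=13897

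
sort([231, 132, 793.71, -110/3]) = [-110/3, 132, 231, 793.71]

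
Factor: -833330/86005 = -1*2^1*103^(-1)*499^1 = -998/103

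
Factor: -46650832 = -1 * 2^4 * 2915677^1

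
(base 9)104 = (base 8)125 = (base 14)61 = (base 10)85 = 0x55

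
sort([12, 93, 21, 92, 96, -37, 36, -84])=[-84, -37, 12, 21, 36, 92, 93, 96]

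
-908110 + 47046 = -861064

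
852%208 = 20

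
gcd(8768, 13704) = 8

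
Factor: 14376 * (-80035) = -1 * 2^3 * 3^1 * 5^1 * 599^1 * 16007^1 = -1150583160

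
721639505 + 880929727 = 1602569232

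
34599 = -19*(-1821)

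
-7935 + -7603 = -15538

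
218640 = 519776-301136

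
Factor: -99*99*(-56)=2^3*3^4*7^1*11^2=548856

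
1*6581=6581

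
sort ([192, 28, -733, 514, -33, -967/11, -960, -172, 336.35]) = [-960, -733, -172, -967/11, -33, 28, 192, 336.35, 514]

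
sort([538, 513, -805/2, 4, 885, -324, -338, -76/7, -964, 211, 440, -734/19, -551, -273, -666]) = [-964, -666, -551, -805/2, -338, -324, -273, -734/19, -76/7, 4, 211, 440, 513, 538, 885]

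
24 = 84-60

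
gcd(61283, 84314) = 1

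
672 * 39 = 26208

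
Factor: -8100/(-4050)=2^1=2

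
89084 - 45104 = 43980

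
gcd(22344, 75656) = 392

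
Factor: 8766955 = 5^1 * 31^1 * 163^1 * 347^1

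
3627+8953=12580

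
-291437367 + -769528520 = -1060965887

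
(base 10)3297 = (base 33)30u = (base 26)4ml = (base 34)2sx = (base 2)110011100001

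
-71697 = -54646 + -17051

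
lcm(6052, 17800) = 302600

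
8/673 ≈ 0.0119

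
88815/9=29605/3 ≈ 9868.33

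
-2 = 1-3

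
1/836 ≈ 0.00120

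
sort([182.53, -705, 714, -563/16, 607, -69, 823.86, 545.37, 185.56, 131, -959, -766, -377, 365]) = [-959, -766, -705, -377, -69, -563/16, 131, 182.53, 185.56, 365, 545.37, 607, 714, 823.86]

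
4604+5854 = 10458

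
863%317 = 229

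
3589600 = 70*51280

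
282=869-587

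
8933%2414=1691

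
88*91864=8084032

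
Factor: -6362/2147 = -1*2^1*19^(-1)*113^(-1)*3181^1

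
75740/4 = 18935 = 18935.00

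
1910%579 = 173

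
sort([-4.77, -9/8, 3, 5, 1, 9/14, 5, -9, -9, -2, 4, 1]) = [-9, -9, -4.77, -2, -9/8, 9/14, 1, 1, 3, 4, 5, 5]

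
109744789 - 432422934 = -322678145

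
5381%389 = 324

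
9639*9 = 86751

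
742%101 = 35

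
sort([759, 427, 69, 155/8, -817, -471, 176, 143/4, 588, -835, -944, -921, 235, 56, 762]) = [-944, -921, -835, -817, -471, 155/8, 143/4, 56, 69, 176, 235, 427, 588, 759, 762]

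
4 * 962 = 3848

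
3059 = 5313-2254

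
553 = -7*(-79)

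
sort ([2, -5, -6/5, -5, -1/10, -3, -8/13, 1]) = [-5, -5, -3, -6/5, -8/13, -1/10, 1, 2]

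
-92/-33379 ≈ 0.00276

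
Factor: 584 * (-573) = -1 * 2^3 * 3^1 * 73^1 * 191^1 = -334632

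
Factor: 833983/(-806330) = -1*2^(-1)*5^(-1)*7^(-1)*647^1*1289^1*11519^(-1)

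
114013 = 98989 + 15024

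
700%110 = 40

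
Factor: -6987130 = -1*2^1*5^1*698713^1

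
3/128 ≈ 0.0234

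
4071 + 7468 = 11539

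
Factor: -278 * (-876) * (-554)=-1 * 2^4 * 3^1 * 73^1 * 139^1 * 277^1=-134914512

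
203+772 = 975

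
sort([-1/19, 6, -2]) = [-2, -1/19, 6]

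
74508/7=10644=10644.00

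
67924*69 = 4686756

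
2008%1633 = 375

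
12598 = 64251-51653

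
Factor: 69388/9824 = 2^(-3) * 11^1 * 19^1 * 83^1 * 307^(-1) = 17347/2456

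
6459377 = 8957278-2497901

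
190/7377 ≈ 0.0258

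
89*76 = 6764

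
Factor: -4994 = -1*2^1*11^1*227^1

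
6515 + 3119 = 9634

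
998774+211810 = 1210584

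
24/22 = 1+1/11 ≈ 1.09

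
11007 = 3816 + 7191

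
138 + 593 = 731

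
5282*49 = 258818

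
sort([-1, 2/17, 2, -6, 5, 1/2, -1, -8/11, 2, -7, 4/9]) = [-7, -6, -1, -1, -8/11, 2/17, 4/9, 1/2, 2, 2, 5]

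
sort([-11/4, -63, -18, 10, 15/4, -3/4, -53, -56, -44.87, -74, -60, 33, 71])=[-74, -63, -60, -56, -53, -44.87, -18, -11/4, -3/4, 15/4, 10, 33, 71]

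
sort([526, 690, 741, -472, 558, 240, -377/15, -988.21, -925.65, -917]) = [-988.21, -925.65, -917, -472, -377/15, 240, 526, 558, 690, 741]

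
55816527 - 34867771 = 20948756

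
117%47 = 23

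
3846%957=18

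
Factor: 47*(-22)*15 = -1*2^1*3^1*5^1*11^1*47^1 = -15510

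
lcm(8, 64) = 64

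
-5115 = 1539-6654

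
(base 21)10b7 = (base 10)9499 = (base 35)7qe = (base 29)b8g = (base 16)251b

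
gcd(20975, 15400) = 25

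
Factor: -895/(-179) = 5^1 = 5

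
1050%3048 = 1050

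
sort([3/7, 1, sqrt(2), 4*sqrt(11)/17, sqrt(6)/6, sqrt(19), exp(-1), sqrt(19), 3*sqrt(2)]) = [exp(-1), sqrt(6)/6, 3/7, 4*sqrt(11)/17, 1, sqrt(2), 3*sqrt(2), sqrt(19), sqrt(19)]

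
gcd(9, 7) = 1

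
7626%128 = 74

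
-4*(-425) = 1700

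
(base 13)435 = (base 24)160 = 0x2d0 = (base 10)720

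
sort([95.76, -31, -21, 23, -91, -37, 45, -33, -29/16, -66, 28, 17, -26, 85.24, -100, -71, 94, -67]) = [-100, -91, -71, -67, -66, -37, -33, -31, -26, -21, -29/16, 17, 23, 28, 45, 85.24, 94, 95.76]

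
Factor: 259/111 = 3^(-1)*7^1 = 7/3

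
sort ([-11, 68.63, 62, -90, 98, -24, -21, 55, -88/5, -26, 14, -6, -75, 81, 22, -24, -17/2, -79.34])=[-90, -79.34, -75, -26, -24, -24, -21, -88/5, -11, -17/2, -6, 14, 22, 55, 62, 68.63, 81, 98]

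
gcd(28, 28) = 28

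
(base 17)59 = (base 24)3m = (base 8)136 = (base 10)94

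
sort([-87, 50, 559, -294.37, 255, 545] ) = [-294.37, -87, 50, 255, 545, 559] 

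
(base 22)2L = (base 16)41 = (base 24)2H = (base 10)65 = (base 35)1U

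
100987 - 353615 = -252628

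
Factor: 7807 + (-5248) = 3^1*853^1 = 2559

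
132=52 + 80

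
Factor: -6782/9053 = -1*2^1*11^(-1)*823^(-1)*3391^1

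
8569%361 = 266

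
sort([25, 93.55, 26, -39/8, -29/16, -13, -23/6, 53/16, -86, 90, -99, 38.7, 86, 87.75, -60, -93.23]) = [-99, -93.23, -86, -60, -13, -39/8, -23/6, -29/16, 53/16, 25, 26, 38.7, 86, 87.75, 90, 93.55]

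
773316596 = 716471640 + 56844956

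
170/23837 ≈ 0.00713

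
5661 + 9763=15424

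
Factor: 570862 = 2^1*47^1*6073^1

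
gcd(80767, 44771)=1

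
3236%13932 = 3236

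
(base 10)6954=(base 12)4036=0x1b2a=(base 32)6pa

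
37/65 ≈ 0.569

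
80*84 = 6720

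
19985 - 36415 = -16430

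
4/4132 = 1/1033 ≈ 0.000968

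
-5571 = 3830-9401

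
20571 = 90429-69858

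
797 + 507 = 1304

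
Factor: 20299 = 53^1 * 383^1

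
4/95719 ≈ 0.0000418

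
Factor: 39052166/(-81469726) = -1 * 13^(-1) * 23^(-1) * 2053^1 * 9511^1 * 136237^(-1) = -19526083/40734863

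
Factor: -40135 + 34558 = -1 * 3^1 * 11^1 * 13^2 = -5577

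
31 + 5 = 36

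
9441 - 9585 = -144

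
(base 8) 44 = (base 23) 1d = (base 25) 1b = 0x24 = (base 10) 36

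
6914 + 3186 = 10100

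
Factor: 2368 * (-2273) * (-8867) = 2^6 * 37^1 * 2273^1 * 8867^1 = 47726308288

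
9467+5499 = 14966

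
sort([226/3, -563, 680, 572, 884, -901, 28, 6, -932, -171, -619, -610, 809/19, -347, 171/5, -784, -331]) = [-932, -901, -784, -619, -610, -563, -347, -331, -171, 6, 28, 171/5, 809/19, 226/3, 572, 680, 884]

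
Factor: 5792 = 2^5*181^1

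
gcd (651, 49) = 7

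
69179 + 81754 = 150933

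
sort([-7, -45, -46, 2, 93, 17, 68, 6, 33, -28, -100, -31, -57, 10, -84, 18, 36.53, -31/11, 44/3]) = [-100, -84, -57, -46, -45, -31, -28, -7, -31/11, 2, 6, 10, 44/3, 17, 18, 33, 36.53, 68, 93]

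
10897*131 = 1427507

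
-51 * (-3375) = 172125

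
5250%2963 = 2287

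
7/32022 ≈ 0.000219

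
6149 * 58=356642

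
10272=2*5136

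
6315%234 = 231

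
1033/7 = 147 + 4/7 ≈ 147.57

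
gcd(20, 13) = 1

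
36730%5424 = 4186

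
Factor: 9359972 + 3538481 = 12898453^1 = 12898453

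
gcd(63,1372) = 7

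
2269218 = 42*54029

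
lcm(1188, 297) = 1188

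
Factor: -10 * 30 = -1 * 2^2 * 3^1 * 5^2 = -300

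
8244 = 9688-1444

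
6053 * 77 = 466081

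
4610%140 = 130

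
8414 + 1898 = 10312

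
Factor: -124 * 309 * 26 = -1 * 2^3 * 3^1 * 13^1 * 31^1 * 103^1 = -996216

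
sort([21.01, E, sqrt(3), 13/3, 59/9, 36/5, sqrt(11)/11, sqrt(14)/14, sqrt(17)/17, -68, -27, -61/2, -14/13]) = [-68, -61/2, -27, -14/13, sqrt(17)/17, sqrt(14)/14, sqrt(11)/11, sqrt(3), E, 13/3, 59/9, 36/5, 21.01]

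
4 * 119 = 476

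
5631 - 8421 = -2790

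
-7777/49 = -1111/7 ≈ -158.71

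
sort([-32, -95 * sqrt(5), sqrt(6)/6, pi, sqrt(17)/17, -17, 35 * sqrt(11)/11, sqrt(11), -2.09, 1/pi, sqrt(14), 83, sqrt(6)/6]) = [-95 * sqrt(5), -32, -17, -2.09, sqrt(17)/17, 1/pi, sqrt(6)/6, sqrt(6)/6, pi, sqrt(11), sqrt(14), 35 * sqrt(11)/11, 83]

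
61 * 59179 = 3609919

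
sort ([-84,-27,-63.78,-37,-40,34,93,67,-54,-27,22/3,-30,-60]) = [-84,-63.78,-60,-54,-40,-37,-30,-27,-27,22/3,34,67,93]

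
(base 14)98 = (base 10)134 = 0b10000110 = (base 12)b2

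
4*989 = 3956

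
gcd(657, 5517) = 9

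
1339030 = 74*18095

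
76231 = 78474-2243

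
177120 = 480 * 369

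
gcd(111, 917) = 1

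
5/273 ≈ 0.0183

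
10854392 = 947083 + 9907309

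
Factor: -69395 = -1 * 5^1 * 13879^1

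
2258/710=1129/355 ≈ 3.18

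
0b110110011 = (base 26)gj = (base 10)435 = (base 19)13h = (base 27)g3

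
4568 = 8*571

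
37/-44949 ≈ -0.000823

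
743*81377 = 60463111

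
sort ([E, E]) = [E, E]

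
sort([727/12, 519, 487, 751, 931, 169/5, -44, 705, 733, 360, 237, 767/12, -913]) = [-913, -44, 169/5, 727/12, 767/12, 237, 360, 487, 519, 705, 733, 751, 931]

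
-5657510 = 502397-6159907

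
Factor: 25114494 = 2^1 * 3^1 * 43^1 * 311^1 * 313^1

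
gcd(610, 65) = 5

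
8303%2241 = 1580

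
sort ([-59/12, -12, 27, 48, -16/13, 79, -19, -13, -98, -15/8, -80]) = [-98, -80, -19, -13, -12, -59/12, -15/8, -16/13, 27, 48, 79]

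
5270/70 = 75 + 2/7 ≈ 75.29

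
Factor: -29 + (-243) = -1*2^4*17^1 = -272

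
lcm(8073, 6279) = 56511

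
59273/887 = 66+731/887 ≈ 66.82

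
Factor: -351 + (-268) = -1 * 619^1 = -619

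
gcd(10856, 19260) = 4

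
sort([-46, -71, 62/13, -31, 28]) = [-71, -46, -31, 62/13, 28]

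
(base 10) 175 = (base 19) 94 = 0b10101111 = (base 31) 5k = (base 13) 106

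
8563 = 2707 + 5856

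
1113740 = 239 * 4660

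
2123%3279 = 2123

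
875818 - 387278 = 488540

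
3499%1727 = 45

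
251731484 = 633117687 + -381386203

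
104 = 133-29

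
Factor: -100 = -1 * 2^2 * 5^2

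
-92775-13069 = -105844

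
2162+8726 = 10888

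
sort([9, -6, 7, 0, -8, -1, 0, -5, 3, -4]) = [-8, -6, -5, -4, -1, 0, 0, 3, 7, 9]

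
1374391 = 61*22531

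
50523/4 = 12630+3/4 = 12630.75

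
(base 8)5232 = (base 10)2714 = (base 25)48e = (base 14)dbc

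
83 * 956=79348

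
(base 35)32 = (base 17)65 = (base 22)4j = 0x6b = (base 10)107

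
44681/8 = 5585 + 1/8 ≈ 5585.13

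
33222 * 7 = 232554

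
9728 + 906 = 10634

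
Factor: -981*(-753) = 3^3*109^1*251^1 = 738693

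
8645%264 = 197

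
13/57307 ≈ 0.000227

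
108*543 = 58644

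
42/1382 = 21/691 ≈ 0.0304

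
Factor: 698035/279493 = 5^1*13^1*277^(-1)*1009^(-1)*10739^1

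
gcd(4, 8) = 4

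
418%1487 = 418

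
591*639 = 377649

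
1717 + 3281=4998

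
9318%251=31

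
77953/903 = 86+295/903 ≈ 86.33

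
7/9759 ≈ 0.000717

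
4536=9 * 504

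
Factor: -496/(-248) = 2^1 = 2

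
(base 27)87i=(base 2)1011110010111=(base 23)b9d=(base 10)6039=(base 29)757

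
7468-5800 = 1668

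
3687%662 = 377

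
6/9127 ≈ 0.000657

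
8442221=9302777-860556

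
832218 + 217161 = 1049379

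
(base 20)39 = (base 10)69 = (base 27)2f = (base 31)27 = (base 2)1000101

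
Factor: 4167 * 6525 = 3^4 * 5^2 * 29^1 * 463^1 = 27189675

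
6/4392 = 1/732 ≈ 0.00137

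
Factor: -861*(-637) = 3^1*7^3*13^1*41^1 = 548457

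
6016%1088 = 576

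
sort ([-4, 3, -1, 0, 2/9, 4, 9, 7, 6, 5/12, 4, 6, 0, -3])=[-4, -3, -1, 0, 0, 2/9, 5/12, 3, 4, 4, 6, 6, 7, 9]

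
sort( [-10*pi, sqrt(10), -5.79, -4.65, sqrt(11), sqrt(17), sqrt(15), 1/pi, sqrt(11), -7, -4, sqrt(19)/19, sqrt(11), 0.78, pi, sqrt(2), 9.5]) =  [-10*pi, -7, -5.79, -4.65, -4, sqrt(19)/19, 1/pi, 0.78, sqrt(2), pi, sqrt(10), sqrt(11), sqrt(11), sqrt(11), sqrt(15), sqrt(17), 9.5]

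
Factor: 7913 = 41^1 * 193^1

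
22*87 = 1914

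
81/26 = 3 + 3/26 ≈ 3.12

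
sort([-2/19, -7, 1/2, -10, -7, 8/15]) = [-10, -7, -7, -2/19, 1/2, 8/15]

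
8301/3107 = 2+2087/3107 ≈ 2.67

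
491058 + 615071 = 1106129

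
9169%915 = 19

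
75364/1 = 75364 = 75364.00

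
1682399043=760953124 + 921445919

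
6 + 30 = 36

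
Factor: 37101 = 3^1*83^1*149^1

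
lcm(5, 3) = 15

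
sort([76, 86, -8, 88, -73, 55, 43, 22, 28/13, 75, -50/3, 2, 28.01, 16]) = [-73, -50/3, -8, 2, 28/13, 16, 22, 28.01, 43, 55, 75, 76, 86, 88]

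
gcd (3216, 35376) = 3216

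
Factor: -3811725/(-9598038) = 2^(-1) * 3^2 * 5^2 * 23^(-1) * 157^(-1) * 443^(-1) * 5647^1 = 1270575/3199346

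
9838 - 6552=3286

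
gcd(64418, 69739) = 1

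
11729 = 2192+9537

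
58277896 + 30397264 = 88675160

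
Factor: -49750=-1 * 2^1 * 5^3 * 199^1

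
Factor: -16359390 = -1*2^1*3^2*5^1*67^1*2713^1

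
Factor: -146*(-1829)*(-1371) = -1*2^1*3^1*31^1*59^1*73^1*457^1 = -366103614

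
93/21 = 4+3/7 ≈ 4.43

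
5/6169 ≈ 0.000811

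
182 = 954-772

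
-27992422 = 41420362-69412784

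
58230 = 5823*10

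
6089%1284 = 953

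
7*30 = 210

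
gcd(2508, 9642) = 6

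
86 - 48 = 38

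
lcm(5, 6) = 30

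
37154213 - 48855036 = -11700823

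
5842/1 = 5842 = 5842.00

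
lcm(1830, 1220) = 3660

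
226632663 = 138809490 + 87823173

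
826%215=181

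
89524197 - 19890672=69633525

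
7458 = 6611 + 847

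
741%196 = 153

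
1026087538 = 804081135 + 222006403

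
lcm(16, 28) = 112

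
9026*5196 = 46899096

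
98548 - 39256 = 59292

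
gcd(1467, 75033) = 9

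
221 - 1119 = -898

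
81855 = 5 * 16371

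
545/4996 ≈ 0.109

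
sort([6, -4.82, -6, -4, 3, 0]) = [-6, -4.82, -4, 0, 3, 6]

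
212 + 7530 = 7742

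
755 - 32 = 723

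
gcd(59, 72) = 1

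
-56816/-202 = 28408/101 ≈ 281.27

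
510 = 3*170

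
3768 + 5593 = 9361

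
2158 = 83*26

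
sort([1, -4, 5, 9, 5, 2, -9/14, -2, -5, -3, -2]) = [-5, -4, -3, -2, -2, -9/14, 1, 2, 5, 5, 9]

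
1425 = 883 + 542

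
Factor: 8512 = 2^6 * 7^1 * 19^1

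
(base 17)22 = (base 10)36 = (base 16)24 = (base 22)1e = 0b100100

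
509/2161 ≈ 0.236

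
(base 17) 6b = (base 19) 5i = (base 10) 113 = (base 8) 161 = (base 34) 3b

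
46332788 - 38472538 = 7860250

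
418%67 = 16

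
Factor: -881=-1*881^1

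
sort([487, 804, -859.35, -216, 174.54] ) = [-859.35, -216, 174.54, 487, 804] 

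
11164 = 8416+2748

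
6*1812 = 10872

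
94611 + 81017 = 175628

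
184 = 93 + 91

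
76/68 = 19/17≈1.12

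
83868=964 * 87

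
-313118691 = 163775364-476894055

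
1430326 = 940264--490062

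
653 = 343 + 310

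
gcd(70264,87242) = 2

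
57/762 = 19/254 ≈ 0.0748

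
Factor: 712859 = 7^1*101837^1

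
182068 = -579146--761214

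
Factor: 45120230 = 2^1*5^1*29^1*157^1*991^1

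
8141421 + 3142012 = 11283433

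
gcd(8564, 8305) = 1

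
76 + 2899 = 2975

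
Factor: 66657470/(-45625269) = -1*2^1*3^(-1)*5^1*11^1*605977^1*15208423^(-1)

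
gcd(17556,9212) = 28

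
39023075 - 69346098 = -30323023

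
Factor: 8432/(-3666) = -1*2^3*3^(-1)*13^(-1)*17^1*31^1*47^(-1) = -4216/1833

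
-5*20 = -100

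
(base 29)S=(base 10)28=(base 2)11100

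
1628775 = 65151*25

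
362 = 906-544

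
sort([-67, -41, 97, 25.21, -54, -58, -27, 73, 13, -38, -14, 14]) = [-67, -58, -54, -41, -38, -27, -14, 13, 14, 25.21, 73, 97]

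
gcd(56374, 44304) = 142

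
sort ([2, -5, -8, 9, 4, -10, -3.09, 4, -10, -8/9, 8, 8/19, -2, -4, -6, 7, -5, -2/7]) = [-10, -10, -8, -6, -5, -5, -4, -3.09, -2, -8/9, -2/7, 8/19, 2, 4, 4, 7, 8, 9]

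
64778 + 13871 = 78649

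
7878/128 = 61 + 35/64 ≈ 61.55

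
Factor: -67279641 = -1*3^1*11^1*13^1*31^1*5059^1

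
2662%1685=977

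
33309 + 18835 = 52144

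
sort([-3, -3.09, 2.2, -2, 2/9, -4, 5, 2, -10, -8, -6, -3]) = [-10, -8, -6, -4, -3.09, -3, -3, -2, 2/9, 2, 2.2, 5]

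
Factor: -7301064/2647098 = -1 * 2^2 * 3^(-1) * 199^(-1) * 739^(-1) * 304211^1 = -1216844/441183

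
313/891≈0.351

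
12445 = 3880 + 8565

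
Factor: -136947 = -1 * 3^1 * 191^1 * 239^1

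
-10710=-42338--31628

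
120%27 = 12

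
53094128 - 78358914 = -25264786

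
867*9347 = 8103849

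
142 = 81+61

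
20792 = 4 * 5198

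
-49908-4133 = -54041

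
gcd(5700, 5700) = 5700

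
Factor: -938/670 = -1*5^(-1)*7^1 = -7/5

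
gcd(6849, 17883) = 9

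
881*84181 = 74163461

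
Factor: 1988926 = 2^1*163^1*6101^1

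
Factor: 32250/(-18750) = -1*5^(-2)*43^1 = -43/25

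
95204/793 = 120 + 44/793 ≈ 120.06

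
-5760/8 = -720 = -720.00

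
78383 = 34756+43627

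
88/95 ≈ 0.926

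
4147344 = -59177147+63324491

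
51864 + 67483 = 119347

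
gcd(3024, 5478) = 6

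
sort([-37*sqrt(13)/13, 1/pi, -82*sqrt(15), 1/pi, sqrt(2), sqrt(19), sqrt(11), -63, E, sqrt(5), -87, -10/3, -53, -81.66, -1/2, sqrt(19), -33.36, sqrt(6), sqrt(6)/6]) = [-82*sqrt(15), -87, -81.66, -63, -53, -33.36, -37*sqrt(13)/13, -10/3, -1/2, 1/pi, 1/pi, sqrt(6)/6, sqrt(2), sqrt(5), sqrt(6), E, sqrt(11), sqrt(19), sqrt(19)]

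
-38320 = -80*479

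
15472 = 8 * 1934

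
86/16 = 5 + 3/8 ≈ 5.38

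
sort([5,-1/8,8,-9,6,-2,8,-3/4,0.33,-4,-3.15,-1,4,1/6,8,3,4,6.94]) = [-9,-4,-3.15,-2,-1,-3/4,-1/8,1/6,0.33,3,4,4,5,6,6.94,8,8,8]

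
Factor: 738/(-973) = -1 * 2^1 * 3^2 * 7^(-1) * 41^1 * 139^(-1)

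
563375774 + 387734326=951110100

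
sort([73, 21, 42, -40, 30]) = [-40, 21, 30, 42, 73]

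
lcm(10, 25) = 50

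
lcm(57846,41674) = 3875682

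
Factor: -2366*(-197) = 2^1*7^1*13^2*197^1 = 466102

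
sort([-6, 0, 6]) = [-6, 0, 6]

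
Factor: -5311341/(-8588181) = 3^1*7^(-1)*37^(-1)*1579^(-1)*84307^1 = 252921/408961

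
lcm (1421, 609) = 4263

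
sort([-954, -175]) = [-954, -175]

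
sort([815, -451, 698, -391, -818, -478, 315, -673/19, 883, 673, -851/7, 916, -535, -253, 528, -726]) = [-818, -726, -535, -478, -451, -391, -253, -851/7, -673/19, 315, 528, 673, 698, 815, 883, 916]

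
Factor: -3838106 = -1 * 2^1 * 1919053^1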